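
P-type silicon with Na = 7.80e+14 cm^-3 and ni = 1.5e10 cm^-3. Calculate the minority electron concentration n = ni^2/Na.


Step 1: Majority hole concentration p ≈ Na = 7.80e+14 cm^-3
Step 2: n = ni^2 / Na = (1.5e10)^2 / 7.80e+14
Step 3: n = 2.88e+05 cm^-3

2.88e+05


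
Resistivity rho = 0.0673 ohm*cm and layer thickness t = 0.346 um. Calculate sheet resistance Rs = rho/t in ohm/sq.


Step 1: Convert thickness to cm: t = 0.346 um = 3.4600e-05 cm
Step 2: Rs = rho / t = 0.0673 / 3.4600e-05
Step 3: Rs = 1945.1 ohm/sq

1945.1


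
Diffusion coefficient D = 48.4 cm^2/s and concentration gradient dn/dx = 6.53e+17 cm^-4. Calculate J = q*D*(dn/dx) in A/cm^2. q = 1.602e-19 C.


Step 1: J = q * D * (dn/dx)
Step 2: J = 1.602e-19 * 48.4 * 6.53e+17
Step 3: J = 5.06e+00 A/cm^2

5.06e+00


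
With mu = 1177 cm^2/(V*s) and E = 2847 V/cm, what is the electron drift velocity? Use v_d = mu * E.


Step 1: v_d = mu * E
Step 2: v_d = 1177 * 2847 = 3350919
Step 3: v_d = 3.35e+06 cm/s

3.35e+06


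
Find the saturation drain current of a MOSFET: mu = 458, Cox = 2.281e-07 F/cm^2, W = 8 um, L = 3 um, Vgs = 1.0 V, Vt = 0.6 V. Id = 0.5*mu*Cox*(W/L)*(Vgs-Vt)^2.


Step 1: Overdrive voltage Vov = Vgs - Vt = 1.0 - 0.6 = 0.4 V
Step 2: W/L = 8/3 = 2.66667
Step 3: Id = 0.5 * 458 * 2.281e-07 * 2.66667 * 0.4^2
Step 4: Id = 2.23e-05 A

2.23e-05


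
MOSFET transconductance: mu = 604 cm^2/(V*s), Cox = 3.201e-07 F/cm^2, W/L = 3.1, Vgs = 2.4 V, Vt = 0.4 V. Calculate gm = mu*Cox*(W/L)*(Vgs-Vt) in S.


Step 1: Vov = Vgs - Vt = 2.4 - 0.4 = 2.0 V
Step 2: gm = mu * Cox * (W/L) * Vov
Step 3: gm = 604 * 3.201e-07 * 3.1 * 2.0 = 1.20e-03 S

1.20e-03


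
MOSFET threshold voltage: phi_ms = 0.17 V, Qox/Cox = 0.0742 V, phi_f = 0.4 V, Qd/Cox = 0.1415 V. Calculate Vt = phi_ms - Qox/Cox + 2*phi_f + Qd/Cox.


Step 1: Vt = phi_ms - Qox/Cox + 2*phi_f + Qd/Cox
Step 2: Vt = 0.17 - 0.0742 + 2*0.4 + 0.1415
Step 3: Vt = 0.17 - 0.0742 + 0.8 + 0.1415
Step 4: Vt = 1.0373 V

1.0373


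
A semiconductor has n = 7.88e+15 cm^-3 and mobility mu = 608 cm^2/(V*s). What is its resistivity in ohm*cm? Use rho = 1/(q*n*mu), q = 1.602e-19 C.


Step 1: sigma = q * n * mu = 1.602e-19 * 7.88e+15 * 608 = 7.67525e-01 S/cm
Step 2: rho = 1 / sigma = 1 / 7.67525e-01 = 1.303 ohm*cm

1.303


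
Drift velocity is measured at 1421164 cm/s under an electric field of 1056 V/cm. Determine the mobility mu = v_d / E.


Step 1: mu = v_d / E
Step 2: mu = 1421164 / 1056
Step 3: mu = 1345.8 cm^2/(V*s)

1345.8


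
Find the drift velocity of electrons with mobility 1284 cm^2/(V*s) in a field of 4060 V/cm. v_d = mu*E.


Step 1: v_d = mu * E
Step 2: v_d = 1284 * 4060 = 5213040
Step 3: v_d = 5.21e+06 cm/s

5.21e+06


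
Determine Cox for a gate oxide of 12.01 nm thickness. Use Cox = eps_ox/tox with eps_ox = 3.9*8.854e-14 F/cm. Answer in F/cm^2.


Step 1: eps_ox = 3.9 * 8.854e-14 = 3.45306e-13 F/cm
Step 2: tox in cm = 12.01 nm * 1e-7 = 1.2010e-06 cm
Step 3: Cox = 3.45306e-13 / 1.2010e-06 = 2.88e-07 F/cm^2

2.88e-07


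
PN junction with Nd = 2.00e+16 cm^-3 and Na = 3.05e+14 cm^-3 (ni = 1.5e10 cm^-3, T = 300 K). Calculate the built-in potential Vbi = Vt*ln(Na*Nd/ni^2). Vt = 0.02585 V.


Step 1: Compute Na*Nd/ni^2 = 3.05e+14 * 2.00e+16 / (1.5e10)^2 = 2.7111e+10
Step 2: ln(2.7111e+10) = 24.0232
Step 3: Vbi = 0.02585 * 24.0232 = 0.621 V

0.621


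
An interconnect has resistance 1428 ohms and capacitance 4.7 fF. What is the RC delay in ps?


Step 1: tau = R * C
Step 2: tau = 1428 * 4.7 fF = 1428 * 4.7e-15 F
Step 3: tau = 6.7116e-12 s = 6.7116 ps

6.7116


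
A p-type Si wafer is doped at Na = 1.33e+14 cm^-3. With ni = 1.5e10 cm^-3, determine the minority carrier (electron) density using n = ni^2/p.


Step 1: Majority hole concentration p ≈ Na = 1.33e+14 cm^-3
Step 2: n = ni^2 / Na = (1.5e10)^2 / 1.33e+14
Step 3: n = 1.69e+06 cm^-3

1.69e+06


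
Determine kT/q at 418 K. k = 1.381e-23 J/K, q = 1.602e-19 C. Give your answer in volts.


Step 1: kT = 1.381e-23 * 418 = 5.77258e-21 J
Step 2: Vt = kT/q = 5.77258e-21 / 1.602e-19
Step 3: Vt = 0.03603 V

0.03603


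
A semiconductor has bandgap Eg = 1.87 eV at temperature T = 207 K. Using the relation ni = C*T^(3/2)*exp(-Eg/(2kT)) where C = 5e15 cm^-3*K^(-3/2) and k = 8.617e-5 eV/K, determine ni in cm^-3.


Step 1: Compute kT = 8.617e-5 * 207 = 0.01783719 eV
Step 2: Exponent = -Eg/(2kT) = -1.87/(2*0.01783719) = -52.41857
Step 3: T^(3/2) = 207^1.5 = 2978.21
Step 4: ni = 5e15 * 2978.21 * exp(-52.41857) = 2.56e-04 cm^-3

2.56e-04


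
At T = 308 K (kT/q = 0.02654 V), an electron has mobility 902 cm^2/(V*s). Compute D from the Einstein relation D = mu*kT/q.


Step 1: D = mu * (kT/q)
Step 2: D = 902 * 0.02654
Step 3: D = 23.94 cm^2/s

23.94


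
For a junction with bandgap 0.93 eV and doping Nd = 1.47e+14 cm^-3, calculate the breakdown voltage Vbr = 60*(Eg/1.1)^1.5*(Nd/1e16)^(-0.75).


Step 1: Eg/1.1 = 0.93/1.1 = 0.845455
Step 2: (Eg/1.1)^1.5 = 0.845455^1.5 = 0.777384
Step 3: (Nd/1e16)^(-0.75) = (0.0147)^(-0.75) = 23.687106
Step 4: Vbr = 60 * 0.777384 * 23.687106 = 1104.8 V

1104.8


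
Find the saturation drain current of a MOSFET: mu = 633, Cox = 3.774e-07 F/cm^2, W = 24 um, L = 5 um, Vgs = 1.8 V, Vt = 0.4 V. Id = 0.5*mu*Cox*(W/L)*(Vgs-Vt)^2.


Step 1: Overdrive voltage Vov = Vgs - Vt = 1.8 - 0.4 = 1.4 V
Step 2: W/L = 24/5 = 4.8
Step 3: Id = 0.5 * 633 * 3.774e-07 * 4.8 * 1.4^2
Step 4: Id = 1.12e-03 A

1.12e-03


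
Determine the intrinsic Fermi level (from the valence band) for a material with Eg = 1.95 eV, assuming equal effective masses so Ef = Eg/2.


Step 1: For an intrinsic semiconductor, the Fermi level sits at midgap.
Step 2: Ef = Eg / 2 = 1.95 / 2 = 0.975 eV

0.975


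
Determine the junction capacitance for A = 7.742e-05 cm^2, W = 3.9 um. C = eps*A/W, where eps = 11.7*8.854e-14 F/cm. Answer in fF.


Step 1: eps_Si = 11.7 * 8.854e-14 = 1.035918e-12 F/cm
Step 2: W in cm = 3.9 * 1e-4 = 3.90e-04 cm
Step 3: C = 1.035918e-12 * 7.742e-05 / 3.90e-04 = 2.056430e-13 F
Step 4: C = 205.64 fF

205.64


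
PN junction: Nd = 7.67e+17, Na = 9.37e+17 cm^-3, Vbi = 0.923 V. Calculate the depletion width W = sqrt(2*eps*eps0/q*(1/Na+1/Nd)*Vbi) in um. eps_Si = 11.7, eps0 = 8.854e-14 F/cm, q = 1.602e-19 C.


Step 1: 1/Na + 1/Nd = 1/9.37e+17 + 1/7.67e+17 = 2.37102e-18
Step 2: 2*eps*eps0/q = 2*11.7*8.854e-14/1.602e-19 = 1.293281e+07
Step 3: W^2 = 1.293281e+07 * 2.37102e-18 * 0.923 = 2.83028e-11
Step 4: W = sqrt(2.83028e-11) = 5.320e-06 cm = 0.0532 um

0.0532


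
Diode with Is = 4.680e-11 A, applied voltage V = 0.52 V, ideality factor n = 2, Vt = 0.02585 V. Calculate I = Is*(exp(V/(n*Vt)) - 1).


Step 1: V/(n*Vt) = 0.52/(2*0.02585) = 10.0580
Step 2: exp(10.0580) = 2.3342e+04
Step 3: I = 4.680e-11 * (2.3342e+04 - 1) = 1.09e-06 A

1.09e-06


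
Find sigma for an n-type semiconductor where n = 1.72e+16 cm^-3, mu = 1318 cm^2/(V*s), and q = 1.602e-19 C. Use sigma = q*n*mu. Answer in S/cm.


Step 1: sigma = q * n * mu
Step 2: sigma = 1.602e-19 * 1.72e+16 * 1318
Step 3: sigma = 3.632e+00 S/cm

3.632e+00


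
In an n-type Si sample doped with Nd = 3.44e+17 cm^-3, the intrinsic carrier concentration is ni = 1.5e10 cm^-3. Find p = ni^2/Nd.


Step 1: Since Nd >> ni, n ≈ Nd = 3.44e+17 cm^-3
Step 2: p = ni^2 / n = (1.5e10)^2 / 3.44e+17
Step 3: p = 2.25e20 / 3.44e+17 = 6.54e+02 cm^-3

6.54e+02


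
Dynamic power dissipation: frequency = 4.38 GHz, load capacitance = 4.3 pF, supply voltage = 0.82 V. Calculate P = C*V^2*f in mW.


Step 1: V^2 = 0.82^2 = 0.6724 V^2
Step 2: P = C*V^2*f = 4.3e-12 F * 0.6724 * 4.38e9 Hz
Step 3: P = 1.26639816e-02 W
Step 4: P = 12.664 mW

12.664


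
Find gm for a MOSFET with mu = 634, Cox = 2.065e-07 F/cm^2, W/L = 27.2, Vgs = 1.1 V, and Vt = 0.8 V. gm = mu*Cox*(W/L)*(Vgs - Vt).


Step 1: Vov = Vgs - Vt = 1.1 - 0.8 = 0.3 V
Step 2: gm = mu * Cox * (W/L) * Vov
Step 3: gm = 634 * 2.065e-07 * 27.2 * 0.3 = 1.07e-03 S

1.07e-03


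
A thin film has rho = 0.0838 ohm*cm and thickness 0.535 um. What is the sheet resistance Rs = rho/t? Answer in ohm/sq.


Step 1: Convert thickness to cm: t = 0.535 um = 5.3500e-05 cm
Step 2: Rs = rho / t = 0.0838 / 5.3500e-05
Step 3: Rs = 1566.4 ohm/sq

1566.4


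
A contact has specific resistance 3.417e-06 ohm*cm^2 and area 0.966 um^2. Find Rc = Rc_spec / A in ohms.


Step 1: Convert area to cm^2: 0.966 um^2 = 9.6600e-09 cm^2
Step 2: Rc = Rc_spec / A = 3.417e-06 / 9.6600e-09
Step 3: Rc = 3.54e+02 ohms

3.54e+02


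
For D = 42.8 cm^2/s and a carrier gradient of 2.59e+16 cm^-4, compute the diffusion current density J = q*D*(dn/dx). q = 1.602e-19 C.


Step 1: J = q * D * (dn/dx)
Step 2: J = 1.602e-19 * 42.8 * 2.59e+16
Step 3: J = 1.78e-01 A/cm^2

1.78e-01


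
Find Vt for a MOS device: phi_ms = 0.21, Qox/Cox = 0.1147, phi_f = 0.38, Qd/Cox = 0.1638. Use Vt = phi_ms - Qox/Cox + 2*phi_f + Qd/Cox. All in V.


Step 1: Vt = phi_ms - Qox/Cox + 2*phi_f + Qd/Cox
Step 2: Vt = 0.21 - 0.1147 + 2*0.38 + 0.1638
Step 3: Vt = 0.21 - 0.1147 + 0.76 + 0.1638
Step 4: Vt = 1.0191 V

1.0191


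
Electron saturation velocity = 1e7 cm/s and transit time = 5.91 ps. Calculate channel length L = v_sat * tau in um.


Step 1: tau in seconds = 5.91 ps * 1e-12 = 5.9100e-12 s
Step 2: L = v_sat * tau = 1e7 * 5.9100e-12 = 5.9100e-05 cm
Step 3: L in um = 5.9100e-05 * 1e4 = 0.591 um

0.591


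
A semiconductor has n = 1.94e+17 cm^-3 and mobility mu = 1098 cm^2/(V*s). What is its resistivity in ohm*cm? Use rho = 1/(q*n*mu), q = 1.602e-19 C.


Step 1: sigma = q * n * mu = 1.602e-19 * 1.94e+17 * 1098 = 3.41245e+01 S/cm
Step 2: rho = 1 / sigma = 1 / 3.41245e+01 = 0.0293 ohm*cm

0.0293


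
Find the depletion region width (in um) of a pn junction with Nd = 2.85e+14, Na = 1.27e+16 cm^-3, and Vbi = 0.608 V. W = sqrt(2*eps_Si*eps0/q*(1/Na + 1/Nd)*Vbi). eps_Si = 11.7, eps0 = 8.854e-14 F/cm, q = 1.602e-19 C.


Step 1: 1/Na + 1/Nd = 1/1.27e+16 + 1/2.85e+14 = 3.58751e-15
Step 2: 2*eps*eps0/q = 2*11.7*8.854e-14/1.602e-19 = 1.293281e+07
Step 3: W^2 = 1.293281e+07 * 3.58751e-15 * 0.608 = 2.82091e-08
Step 4: W = sqrt(2.82091e-08) = 1.680e-04 cm = 1.68 um

1.68


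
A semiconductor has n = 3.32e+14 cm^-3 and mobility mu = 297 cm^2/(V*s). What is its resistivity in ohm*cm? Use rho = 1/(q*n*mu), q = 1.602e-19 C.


Step 1: sigma = q * n * mu = 1.602e-19 * 3.32e+14 * 297 = 1.57964e-02 S/cm
Step 2: rho = 1 / sigma = 1 / 1.57964e-02 = 63.31 ohm*cm

63.31


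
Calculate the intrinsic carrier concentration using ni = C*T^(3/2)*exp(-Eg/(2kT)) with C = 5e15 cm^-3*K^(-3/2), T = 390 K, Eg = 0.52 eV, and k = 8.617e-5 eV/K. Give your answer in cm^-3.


Step 1: Compute kT = 8.617e-5 * 390 = 0.0336063 eV
Step 2: Exponent = -Eg/(2kT) = -0.52/(2*0.0336063) = -7.73664
Step 3: T^(3/2) = 390^1.5 = 7701.88
Step 4: ni = 5e15 * 7701.88 * exp(-7.73664) = 1.68e+16 cm^-3

1.68e+16


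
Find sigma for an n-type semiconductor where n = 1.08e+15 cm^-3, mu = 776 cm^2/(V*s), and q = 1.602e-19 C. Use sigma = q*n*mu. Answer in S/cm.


Step 1: sigma = q * n * mu
Step 2: sigma = 1.602e-19 * 1.08e+15 * 776
Step 3: sigma = 1.343e-01 S/cm

1.343e-01


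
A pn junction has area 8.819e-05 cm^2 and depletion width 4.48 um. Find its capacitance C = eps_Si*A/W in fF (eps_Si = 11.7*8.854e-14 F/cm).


Step 1: eps_Si = 11.7 * 8.854e-14 = 1.035918e-12 F/cm
Step 2: W in cm = 4.48 * 1e-4 = 4.48e-04 cm
Step 3: C = 1.035918e-12 * 8.819e-05 / 4.48e-04 = 2.039232e-13 F
Step 4: C = 203.92 fF

203.92


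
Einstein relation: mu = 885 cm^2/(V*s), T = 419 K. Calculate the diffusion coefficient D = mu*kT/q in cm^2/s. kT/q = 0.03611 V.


Step 1: D = mu * (kT/q)
Step 2: D = 885 * 0.03611
Step 3: D = 31.96 cm^2/s

31.96


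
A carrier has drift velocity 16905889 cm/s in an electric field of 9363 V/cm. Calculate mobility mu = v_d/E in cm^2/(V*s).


Step 1: mu = v_d / E
Step 2: mu = 16905889 / 9363
Step 3: mu = 1805.61 cm^2/(V*s)

1805.61


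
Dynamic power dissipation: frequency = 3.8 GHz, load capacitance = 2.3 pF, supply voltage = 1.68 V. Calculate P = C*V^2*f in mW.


Step 1: V^2 = 1.68^2 = 2.8224 V^2
Step 2: P = C*V^2*f = 2.3e-12 F * 2.8224 * 3.8e9 Hz
Step 3: P = 2.4667776e-02 W
Step 4: P = 24.668 mW

24.668


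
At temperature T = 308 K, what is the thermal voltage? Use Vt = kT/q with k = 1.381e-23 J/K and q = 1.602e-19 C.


Step 1: kT = 1.381e-23 * 308 = 4.25348e-21 J
Step 2: Vt = kT/q = 4.25348e-21 / 1.602e-19
Step 3: Vt = 0.02655 V

0.02655


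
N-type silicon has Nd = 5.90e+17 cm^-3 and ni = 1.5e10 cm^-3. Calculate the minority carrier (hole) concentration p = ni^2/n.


Step 1: Since Nd >> ni, n ≈ Nd = 5.90e+17 cm^-3
Step 2: p = ni^2 / n = (1.5e10)^2 / 5.90e+17
Step 3: p = 2.25e20 / 5.90e+17 = 3.81e+02 cm^-3

3.81e+02


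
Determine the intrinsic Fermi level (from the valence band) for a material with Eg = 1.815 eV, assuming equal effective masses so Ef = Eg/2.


Step 1: For an intrinsic semiconductor, the Fermi level sits at midgap.
Step 2: Ef = Eg / 2 = 1.815 / 2 = 0.9075 eV

0.9075


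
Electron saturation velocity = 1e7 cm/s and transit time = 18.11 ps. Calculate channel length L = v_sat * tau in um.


Step 1: tau in seconds = 18.11 ps * 1e-12 = 1.8110e-11 s
Step 2: L = v_sat * tau = 1e7 * 1.8110e-11 = 1.8110e-04 cm
Step 3: L in um = 1.8110e-04 * 1e4 = 1.811 um

1.811


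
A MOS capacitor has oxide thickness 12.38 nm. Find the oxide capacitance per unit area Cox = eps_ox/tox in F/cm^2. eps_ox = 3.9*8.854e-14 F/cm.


Step 1: eps_ox = 3.9 * 8.854e-14 = 3.45306e-13 F/cm
Step 2: tox in cm = 12.38 nm * 1e-7 = 1.2380e-06 cm
Step 3: Cox = 3.45306e-13 / 1.2380e-06 = 2.79e-07 F/cm^2

2.79e-07


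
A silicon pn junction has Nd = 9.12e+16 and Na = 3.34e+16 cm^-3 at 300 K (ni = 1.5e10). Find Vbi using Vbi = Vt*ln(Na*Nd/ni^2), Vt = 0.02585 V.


Step 1: Compute Na*Nd/ni^2 = 3.34e+16 * 9.12e+16 / (1.5e10)^2 = 1.3538e+13
Step 2: ln(1.3538e+13) = 30.2365
Step 3: Vbi = 0.02585 * 30.2365 = 0.782 V

0.782


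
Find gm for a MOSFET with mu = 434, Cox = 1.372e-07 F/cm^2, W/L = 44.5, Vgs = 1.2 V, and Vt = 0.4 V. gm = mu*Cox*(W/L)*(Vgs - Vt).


Step 1: Vov = Vgs - Vt = 1.2 - 0.4 = 0.8 V
Step 2: gm = mu * Cox * (W/L) * Vov
Step 3: gm = 434 * 1.372e-07 * 44.5 * 0.8 = 2.12e-03 S

2.12e-03


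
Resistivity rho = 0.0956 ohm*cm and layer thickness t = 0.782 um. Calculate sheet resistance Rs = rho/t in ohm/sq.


Step 1: Convert thickness to cm: t = 0.782 um = 7.8200e-05 cm
Step 2: Rs = rho / t = 0.0956 / 7.8200e-05
Step 3: Rs = 1222.5 ohm/sq

1222.5


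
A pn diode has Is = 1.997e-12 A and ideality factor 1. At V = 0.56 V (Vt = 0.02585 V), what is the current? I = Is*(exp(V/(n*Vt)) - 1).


Step 1: V/(n*Vt) = 0.56/(1*0.02585) = 21.6634
Step 2: exp(21.6634) = 2.5603e+09
Step 3: I = 1.997e-12 * (2.5603e+09 - 1) = 5.11e-03 A

5.11e-03


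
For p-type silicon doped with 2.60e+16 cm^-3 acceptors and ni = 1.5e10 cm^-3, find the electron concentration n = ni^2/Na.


Step 1: Majority hole concentration p ≈ Na = 2.60e+16 cm^-3
Step 2: n = ni^2 / Na = (1.5e10)^2 / 2.60e+16
Step 3: n = 8.65e+03 cm^-3

8.65e+03


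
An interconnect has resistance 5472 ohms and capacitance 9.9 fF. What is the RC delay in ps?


Step 1: tau = R * C
Step 2: tau = 5472 * 9.9 fF = 5472 * 9.9e-15 F
Step 3: tau = 5.41728e-11 s = 54.1728 ps

54.1728


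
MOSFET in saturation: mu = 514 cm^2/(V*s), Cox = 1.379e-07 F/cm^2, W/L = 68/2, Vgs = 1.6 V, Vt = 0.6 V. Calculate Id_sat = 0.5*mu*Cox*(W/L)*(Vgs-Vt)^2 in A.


Step 1: Overdrive voltage Vov = Vgs - Vt = 1.6 - 0.6 = 1.0 V
Step 2: W/L = 68/2 = 34
Step 3: Id = 0.5 * 514 * 1.379e-07 * 34 * 1.0^2
Step 4: Id = 1.20e-03 A

1.20e-03


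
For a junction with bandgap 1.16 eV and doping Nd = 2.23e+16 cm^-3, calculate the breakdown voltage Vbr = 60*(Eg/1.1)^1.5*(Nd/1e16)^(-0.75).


Step 1: Eg/1.1 = 1.16/1.1 = 1.054545
Step 2: (Eg/1.1)^1.5 = 1.054545^1.5 = 1.082923
Step 3: (Nd/1e16)^(-0.75) = (2.23)^(-0.75) = 0.547988
Step 4: Vbr = 60 * 1.082923 * 0.547988 = 35.6 V

35.6


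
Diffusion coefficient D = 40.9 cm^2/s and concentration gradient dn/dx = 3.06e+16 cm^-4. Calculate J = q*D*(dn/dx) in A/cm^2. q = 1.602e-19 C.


Step 1: J = q * D * (dn/dx)
Step 2: J = 1.602e-19 * 40.9 * 3.06e+16
Step 3: J = 2.00e-01 A/cm^2

2.00e-01


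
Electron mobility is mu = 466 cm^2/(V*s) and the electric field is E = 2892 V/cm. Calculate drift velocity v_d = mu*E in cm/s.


Step 1: v_d = mu * E
Step 2: v_d = 466 * 2892 = 1347672
Step 3: v_d = 1.35e+06 cm/s

1.35e+06


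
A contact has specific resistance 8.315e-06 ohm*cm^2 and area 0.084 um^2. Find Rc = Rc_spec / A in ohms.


Step 1: Convert area to cm^2: 0.084 um^2 = 8.4000e-10 cm^2
Step 2: Rc = Rc_spec / A = 8.315e-06 / 8.4000e-10
Step 3: Rc = 9.90e+03 ohms

9.90e+03


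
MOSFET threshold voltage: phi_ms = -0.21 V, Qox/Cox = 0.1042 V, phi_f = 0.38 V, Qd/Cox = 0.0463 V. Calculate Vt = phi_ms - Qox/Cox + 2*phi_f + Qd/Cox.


Step 1: Vt = phi_ms - Qox/Cox + 2*phi_f + Qd/Cox
Step 2: Vt = -0.21 - 0.1042 + 2*0.38 + 0.0463
Step 3: Vt = -0.21 - 0.1042 + 0.76 + 0.0463
Step 4: Vt = 0.4921 V

0.4921


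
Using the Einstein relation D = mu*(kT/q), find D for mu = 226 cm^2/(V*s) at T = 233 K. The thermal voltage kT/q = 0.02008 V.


Step 1: D = mu * (kT/q)
Step 2: D = 226 * 0.02008
Step 3: D = 4.54 cm^2/s

4.54


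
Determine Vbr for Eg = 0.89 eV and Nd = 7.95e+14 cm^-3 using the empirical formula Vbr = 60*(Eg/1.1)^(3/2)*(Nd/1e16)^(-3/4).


Step 1: Eg/1.1 = 0.89/1.1 = 0.809091
Step 2: (Eg/1.1)^1.5 = 0.809091^1.5 = 0.727773
Step 3: (Nd/1e16)^(-0.75) = (0.0795)^(-0.75) = 6.679203
Step 4: Vbr = 60 * 0.727773 * 6.679203 = 291.7 V

291.7


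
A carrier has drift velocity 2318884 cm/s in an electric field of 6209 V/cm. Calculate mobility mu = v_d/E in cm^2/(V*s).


Step 1: mu = v_d / E
Step 2: mu = 2318884 / 6209
Step 3: mu = 373.47 cm^2/(V*s)

373.47


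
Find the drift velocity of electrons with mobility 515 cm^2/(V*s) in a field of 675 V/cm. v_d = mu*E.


Step 1: v_d = mu * E
Step 2: v_d = 515 * 675 = 347625
Step 3: v_d = 3.48e+05 cm/s

3.48e+05


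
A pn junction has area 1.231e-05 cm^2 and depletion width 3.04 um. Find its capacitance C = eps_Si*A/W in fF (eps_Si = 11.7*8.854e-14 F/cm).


Step 1: eps_Si = 11.7 * 8.854e-14 = 1.035918e-12 F/cm
Step 2: W in cm = 3.04 * 1e-4 = 3.04e-04 cm
Step 3: C = 1.035918e-12 * 1.231e-05 / 3.04e-04 = 4.194786e-14 F
Step 4: C = 41.95 fF

41.95


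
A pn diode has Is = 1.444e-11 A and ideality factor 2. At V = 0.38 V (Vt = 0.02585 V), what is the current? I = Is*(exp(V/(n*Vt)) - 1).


Step 1: V/(n*Vt) = 0.38/(2*0.02585) = 7.3501
Step 2: exp(7.3501) = 1.5564e+03
Step 3: I = 1.444e-11 * (1.5564e+03 - 1) = 2.25e-08 A

2.25e-08


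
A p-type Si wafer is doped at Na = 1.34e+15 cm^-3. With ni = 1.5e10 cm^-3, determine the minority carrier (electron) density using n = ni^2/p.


Step 1: Majority hole concentration p ≈ Na = 1.34e+15 cm^-3
Step 2: n = ni^2 / Na = (1.5e10)^2 / 1.34e+15
Step 3: n = 1.68e+05 cm^-3

1.68e+05


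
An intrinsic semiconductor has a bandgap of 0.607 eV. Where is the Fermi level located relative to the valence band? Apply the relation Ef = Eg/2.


Step 1: For an intrinsic semiconductor, the Fermi level sits at midgap.
Step 2: Ef = Eg / 2 = 0.607 / 2 = 0.3035 eV

0.3035


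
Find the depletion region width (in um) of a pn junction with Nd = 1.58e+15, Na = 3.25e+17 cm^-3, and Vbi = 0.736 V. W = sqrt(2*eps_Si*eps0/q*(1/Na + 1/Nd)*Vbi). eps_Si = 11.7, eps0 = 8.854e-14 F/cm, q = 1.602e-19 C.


Step 1: 1/Na + 1/Nd = 1/3.25e+17 + 1/1.58e+15 = 6.35988e-16
Step 2: 2*eps*eps0/q = 2*11.7*8.854e-14/1.602e-19 = 1.293281e+07
Step 3: W^2 = 1.293281e+07 * 6.35988e-16 * 0.736 = 6.05368e-09
Step 4: W = sqrt(6.05368e-09) = 7.781e-05 cm = 0.7781 um

0.7781


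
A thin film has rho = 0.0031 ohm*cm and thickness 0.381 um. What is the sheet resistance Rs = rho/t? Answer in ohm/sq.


Step 1: Convert thickness to cm: t = 0.381 um = 3.8100e-05 cm
Step 2: Rs = rho / t = 0.0031 / 3.8100e-05
Step 3: Rs = 81.4 ohm/sq

81.4


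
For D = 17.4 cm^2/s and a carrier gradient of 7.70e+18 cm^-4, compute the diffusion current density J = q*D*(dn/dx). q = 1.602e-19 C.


Step 1: J = q * D * (dn/dx)
Step 2: J = 1.602e-19 * 17.4 * 7.70e+18
Step 3: J = 2.15e+01 A/cm^2

2.15e+01


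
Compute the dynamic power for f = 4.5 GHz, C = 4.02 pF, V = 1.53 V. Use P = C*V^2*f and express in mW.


Step 1: V^2 = 1.53^2 = 2.3409 V^2
Step 2: P = C*V^2*f = 4.02e-12 F * 2.3409 * 4.5e9 Hz
Step 3: P = 4.2346881e-02 W
Step 4: P = 42.347 mW

42.347


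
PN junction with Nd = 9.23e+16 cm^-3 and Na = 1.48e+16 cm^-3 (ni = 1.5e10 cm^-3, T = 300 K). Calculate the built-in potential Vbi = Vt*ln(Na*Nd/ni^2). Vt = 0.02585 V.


Step 1: Compute Na*Nd/ni^2 = 1.48e+16 * 9.23e+16 / (1.5e10)^2 = 6.0713e+12
Step 2: ln(6.0713e+12) = 29.4346
Step 3: Vbi = 0.02585 * 29.4346 = 0.761 V

0.761


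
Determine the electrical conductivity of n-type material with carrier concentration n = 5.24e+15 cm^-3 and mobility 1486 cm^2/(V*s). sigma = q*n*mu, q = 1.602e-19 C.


Step 1: sigma = q * n * mu
Step 2: sigma = 1.602e-19 * 5.24e+15 * 1486
Step 3: sigma = 1.247e+00 S/cm

1.247e+00


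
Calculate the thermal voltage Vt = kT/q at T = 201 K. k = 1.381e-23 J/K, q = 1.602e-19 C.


Step 1: kT = 1.381e-23 * 201 = 2.77581e-21 J
Step 2: Vt = kT/q = 2.77581e-21 / 1.602e-19
Step 3: Vt = 0.01733 V

0.01733


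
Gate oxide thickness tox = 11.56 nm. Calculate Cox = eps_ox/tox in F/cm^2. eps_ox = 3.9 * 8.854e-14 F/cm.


Step 1: eps_ox = 3.9 * 8.854e-14 = 3.45306e-13 F/cm
Step 2: tox in cm = 11.56 nm * 1e-7 = 1.1560e-06 cm
Step 3: Cox = 3.45306e-13 / 1.1560e-06 = 2.99e-07 F/cm^2

2.99e-07


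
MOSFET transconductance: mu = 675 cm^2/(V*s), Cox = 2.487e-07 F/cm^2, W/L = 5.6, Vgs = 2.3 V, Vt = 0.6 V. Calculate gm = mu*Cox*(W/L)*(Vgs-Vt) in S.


Step 1: Vov = Vgs - Vt = 2.3 - 0.6 = 1.7 V
Step 2: gm = mu * Cox * (W/L) * Vov
Step 3: gm = 675 * 2.487e-07 * 5.6 * 1.7 = 1.60e-03 S

1.60e-03


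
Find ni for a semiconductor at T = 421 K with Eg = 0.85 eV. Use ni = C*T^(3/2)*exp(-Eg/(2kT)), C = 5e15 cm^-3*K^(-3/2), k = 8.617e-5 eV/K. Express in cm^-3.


Step 1: Compute kT = 8.617e-5 * 421 = 0.03627757 eV
Step 2: Exponent = -Eg/(2kT) = -0.85/(2*0.03627757) = -11.71523
Step 3: T^(3/2) = 421^1.5 = 8638.20
Step 4: ni = 5e15 * 8638.20 * exp(-11.71523) = 3.53e+14 cm^-3

3.53e+14


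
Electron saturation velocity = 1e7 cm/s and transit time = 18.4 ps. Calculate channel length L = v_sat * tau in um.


Step 1: tau in seconds = 18.4 ps * 1e-12 = 1.8400e-11 s
Step 2: L = v_sat * tau = 1e7 * 1.8400e-11 = 1.8400e-04 cm
Step 3: L in um = 1.8400e-04 * 1e4 = 1.84 um

1.84


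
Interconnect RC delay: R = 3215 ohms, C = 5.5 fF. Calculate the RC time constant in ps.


Step 1: tau = R * C
Step 2: tau = 3215 * 5.5 fF = 3215 * 5.5e-15 F
Step 3: tau = 1.76825e-11 s = 17.6825 ps

17.6825


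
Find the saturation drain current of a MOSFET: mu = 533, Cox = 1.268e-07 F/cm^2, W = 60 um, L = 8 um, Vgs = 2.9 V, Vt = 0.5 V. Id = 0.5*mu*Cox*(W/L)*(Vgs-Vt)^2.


Step 1: Overdrive voltage Vov = Vgs - Vt = 2.9 - 0.5 = 2.4 V
Step 2: W/L = 60/8 = 7.5
Step 3: Id = 0.5 * 533 * 1.268e-07 * 7.5 * 2.4^2
Step 4: Id = 1.46e-03 A

1.46e-03


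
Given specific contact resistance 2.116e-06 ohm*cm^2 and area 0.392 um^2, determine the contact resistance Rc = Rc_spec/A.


Step 1: Convert area to cm^2: 0.392 um^2 = 3.9200e-09 cm^2
Step 2: Rc = Rc_spec / A = 2.116e-06 / 3.9200e-09
Step 3: Rc = 5.40e+02 ohms

5.40e+02


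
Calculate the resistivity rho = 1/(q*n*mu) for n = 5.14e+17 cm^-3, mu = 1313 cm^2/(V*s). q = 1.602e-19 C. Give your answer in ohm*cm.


Step 1: sigma = q * n * mu = 1.602e-19 * 5.14e+17 * 1313 = 1.08116e+02 S/cm
Step 2: rho = 1 / sigma = 1 / 1.08116e+02 = 0.009249 ohm*cm

0.009249


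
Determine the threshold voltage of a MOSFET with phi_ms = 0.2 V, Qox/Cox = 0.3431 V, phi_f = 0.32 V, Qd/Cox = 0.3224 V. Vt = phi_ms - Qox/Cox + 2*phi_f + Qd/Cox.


Step 1: Vt = phi_ms - Qox/Cox + 2*phi_f + Qd/Cox
Step 2: Vt = 0.2 - 0.3431 + 2*0.32 + 0.3224
Step 3: Vt = 0.2 - 0.3431 + 0.64 + 0.3224
Step 4: Vt = 0.8193 V

0.8193


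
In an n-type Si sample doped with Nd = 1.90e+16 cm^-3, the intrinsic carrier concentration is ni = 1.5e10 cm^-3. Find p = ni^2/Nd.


Step 1: Since Nd >> ni, n ≈ Nd = 1.90e+16 cm^-3
Step 2: p = ni^2 / n = (1.5e10)^2 / 1.90e+16
Step 3: p = 2.25e20 / 1.90e+16 = 1.18e+04 cm^-3

1.18e+04


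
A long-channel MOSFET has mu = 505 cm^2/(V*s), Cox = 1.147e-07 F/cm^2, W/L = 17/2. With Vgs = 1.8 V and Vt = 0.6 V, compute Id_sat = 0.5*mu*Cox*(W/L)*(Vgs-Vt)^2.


Step 1: Overdrive voltage Vov = Vgs - Vt = 1.8 - 0.6 = 1.2 V
Step 2: W/L = 17/2 = 8.5
Step 3: Id = 0.5 * 505 * 1.147e-07 * 8.5 * 1.2^2
Step 4: Id = 3.54e-04 A

3.54e-04


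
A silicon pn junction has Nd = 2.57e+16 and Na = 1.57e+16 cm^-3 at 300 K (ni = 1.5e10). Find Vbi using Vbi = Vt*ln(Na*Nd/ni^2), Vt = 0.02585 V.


Step 1: Compute Na*Nd/ni^2 = 1.57e+16 * 2.57e+16 / (1.5e10)^2 = 1.7933e+12
Step 2: ln(1.7933e+12) = 28.2151
Step 3: Vbi = 0.02585 * 28.2151 = 0.729 V

0.729


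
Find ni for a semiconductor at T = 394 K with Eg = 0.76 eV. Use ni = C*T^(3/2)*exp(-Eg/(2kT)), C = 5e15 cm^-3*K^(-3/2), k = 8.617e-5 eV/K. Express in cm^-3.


Step 1: Compute kT = 8.617e-5 * 394 = 0.03395098 eV
Step 2: Exponent = -Eg/(2kT) = -0.76/(2*0.03395098) = -11.19261
Step 3: T^(3/2) = 394^1.5 = 7820.68
Step 4: ni = 5e15 * 7820.68 * exp(-11.19261) = 5.39e+14 cm^-3

5.39e+14


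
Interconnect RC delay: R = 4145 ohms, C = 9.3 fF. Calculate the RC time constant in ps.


Step 1: tau = R * C
Step 2: tau = 4145 * 9.3 fF = 4145 * 9.3e-15 F
Step 3: tau = 3.85485e-11 s = 38.5485 ps

38.5485


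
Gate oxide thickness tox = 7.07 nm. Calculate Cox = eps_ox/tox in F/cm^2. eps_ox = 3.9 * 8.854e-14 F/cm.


Step 1: eps_ox = 3.9 * 8.854e-14 = 3.45306e-13 F/cm
Step 2: tox in cm = 7.07 nm * 1e-7 = 7.0700e-07 cm
Step 3: Cox = 3.45306e-13 / 7.0700e-07 = 4.88e-07 F/cm^2

4.88e-07


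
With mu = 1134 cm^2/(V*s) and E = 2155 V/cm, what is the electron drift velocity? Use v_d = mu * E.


Step 1: v_d = mu * E
Step 2: v_d = 1134 * 2155 = 2443770
Step 3: v_d = 2.44e+06 cm/s

2.44e+06


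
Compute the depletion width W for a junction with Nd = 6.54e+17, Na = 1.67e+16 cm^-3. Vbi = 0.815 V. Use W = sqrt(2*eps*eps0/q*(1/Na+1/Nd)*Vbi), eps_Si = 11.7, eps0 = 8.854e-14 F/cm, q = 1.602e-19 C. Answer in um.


Step 1: 1/Na + 1/Nd = 1/1.67e+16 + 1/6.54e+17 = 6.14093e-17
Step 2: 2*eps*eps0/q = 2*11.7*8.854e-14/1.602e-19 = 1.293281e+07
Step 3: W^2 = 1.293281e+07 * 6.14093e-17 * 0.815 = 6.47269e-10
Step 4: W = sqrt(6.47269e-10) = 2.544e-05 cm = 0.2544 um

0.2544


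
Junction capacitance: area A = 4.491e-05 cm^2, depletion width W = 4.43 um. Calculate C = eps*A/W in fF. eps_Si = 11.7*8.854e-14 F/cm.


Step 1: eps_Si = 11.7 * 8.854e-14 = 1.035918e-12 F/cm
Step 2: W in cm = 4.43 * 1e-4 = 4.43e-04 cm
Step 3: C = 1.035918e-12 * 4.491e-05 / 4.43e-04 = 1.050182e-13 F
Step 4: C = 105.02 fF

105.02


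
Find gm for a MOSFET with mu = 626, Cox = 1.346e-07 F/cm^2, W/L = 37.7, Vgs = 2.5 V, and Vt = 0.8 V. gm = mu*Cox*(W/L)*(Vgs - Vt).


Step 1: Vov = Vgs - Vt = 2.5 - 0.8 = 1.7 V
Step 2: gm = mu * Cox * (W/L) * Vov
Step 3: gm = 626 * 1.346e-07 * 37.7 * 1.7 = 5.40e-03 S

5.40e-03


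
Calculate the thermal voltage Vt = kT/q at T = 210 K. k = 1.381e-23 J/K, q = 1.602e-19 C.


Step 1: kT = 1.381e-23 * 210 = 2.9001e-21 J
Step 2: Vt = kT/q = 2.9001e-21 / 1.602e-19
Step 3: Vt = 0.0181 V

0.0181


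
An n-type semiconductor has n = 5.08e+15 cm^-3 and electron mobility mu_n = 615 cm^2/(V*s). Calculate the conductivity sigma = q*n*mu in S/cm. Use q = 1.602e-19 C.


Step 1: sigma = q * n * mu
Step 2: sigma = 1.602e-19 * 5.08e+15 * 615
Step 3: sigma = 5.005e-01 S/cm

5.005e-01


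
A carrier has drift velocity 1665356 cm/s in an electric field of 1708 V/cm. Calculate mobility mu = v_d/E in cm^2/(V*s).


Step 1: mu = v_d / E
Step 2: mu = 1665356 / 1708
Step 3: mu = 975.03 cm^2/(V*s)

975.03


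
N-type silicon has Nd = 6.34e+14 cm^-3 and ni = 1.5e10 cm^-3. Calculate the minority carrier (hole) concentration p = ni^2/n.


Step 1: Since Nd >> ni, n ≈ Nd = 6.34e+14 cm^-3
Step 2: p = ni^2 / n = (1.5e10)^2 / 6.34e+14
Step 3: p = 2.25e20 / 6.34e+14 = 3.55e+05 cm^-3

3.55e+05


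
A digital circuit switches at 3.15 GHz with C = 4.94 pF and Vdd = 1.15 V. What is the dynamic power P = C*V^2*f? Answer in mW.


Step 1: V^2 = 1.15^2 = 1.3225 V^2
Step 2: P = C*V^2*f = 4.94e-12 F * 1.3225 * 3.15e9 Hz
Step 3: P = 2.05794225e-02 W
Step 4: P = 20.579 mW

20.579


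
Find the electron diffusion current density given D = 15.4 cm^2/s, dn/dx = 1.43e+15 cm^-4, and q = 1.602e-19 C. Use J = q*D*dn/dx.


Step 1: J = q * D * (dn/dx)
Step 2: J = 1.602e-19 * 15.4 * 1.43e+15
Step 3: J = 3.53e-03 A/cm^2

3.53e-03


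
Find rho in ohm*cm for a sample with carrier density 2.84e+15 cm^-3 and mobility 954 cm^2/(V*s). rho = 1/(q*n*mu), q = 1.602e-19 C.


Step 1: sigma = q * n * mu = 1.602e-19 * 2.84e+15 * 954 = 4.34039e-01 S/cm
Step 2: rho = 1 / sigma = 1 / 4.34039e-01 = 2.304 ohm*cm

2.304


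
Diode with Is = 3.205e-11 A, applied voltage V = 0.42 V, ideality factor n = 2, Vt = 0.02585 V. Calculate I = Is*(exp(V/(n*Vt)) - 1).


Step 1: V/(n*Vt) = 0.42/(2*0.02585) = 8.1238
Step 2: exp(8.1238) = 3.3738e+03
Step 3: I = 3.205e-11 * (3.3738e+03 - 1) = 1.08e-07 A

1.08e-07


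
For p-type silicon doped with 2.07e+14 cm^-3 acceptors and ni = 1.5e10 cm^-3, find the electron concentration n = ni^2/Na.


Step 1: Majority hole concentration p ≈ Na = 2.07e+14 cm^-3
Step 2: n = ni^2 / Na = (1.5e10)^2 / 2.07e+14
Step 3: n = 1.09e+06 cm^-3

1.09e+06


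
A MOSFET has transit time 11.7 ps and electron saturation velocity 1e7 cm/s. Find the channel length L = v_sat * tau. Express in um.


Step 1: tau in seconds = 11.7 ps * 1e-12 = 1.1700e-11 s
Step 2: L = v_sat * tau = 1e7 * 1.1700e-11 = 1.1700e-04 cm
Step 3: L in um = 1.1700e-04 * 1e4 = 1.17 um

1.17


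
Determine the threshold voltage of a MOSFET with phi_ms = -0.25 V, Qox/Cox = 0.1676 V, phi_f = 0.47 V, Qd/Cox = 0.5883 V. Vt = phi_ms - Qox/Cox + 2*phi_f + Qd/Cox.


Step 1: Vt = phi_ms - Qox/Cox + 2*phi_f + Qd/Cox
Step 2: Vt = -0.25 - 0.1676 + 2*0.47 + 0.5883
Step 3: Vt = -0.25 - 0.1676 + 0.94 + 0.5883
Step 4: Vt = 1.1107 V

1.1107


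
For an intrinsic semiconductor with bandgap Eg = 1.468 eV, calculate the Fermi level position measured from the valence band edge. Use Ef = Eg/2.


Step 1: For an intrinsic semiconductor, the Fermi level sits at midgap.
Step 2: Ef = Eg / 2 = 1.468 / 2 = 0.734 eV

0.734


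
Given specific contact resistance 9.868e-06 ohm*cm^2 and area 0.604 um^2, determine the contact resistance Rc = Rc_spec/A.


Step 1: Convert area to cm^2: 0.604 um^2 = 6.0400e-09 cm^2
Step 2: Rc = Rc_spec / A = 9.868e-06 / 6.0400e-09
Step 3: Rc = 1.63e+03 ohms

1.63e+03


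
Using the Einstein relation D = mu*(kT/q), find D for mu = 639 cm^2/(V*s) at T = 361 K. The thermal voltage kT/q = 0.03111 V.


Step 1: D = mu * (kT/q)
Step 2: D = 639 * 0.03111
Step 3: D = 19.88 cm^2/s

19.88


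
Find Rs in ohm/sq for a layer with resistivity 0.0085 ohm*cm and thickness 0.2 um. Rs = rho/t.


Step 1: Convert thickness to cm: t = 0.2 um = 2.0000e-05 cm
Step 2: Rs = rho / t = 0.0085 / 2.0000e-05
Step 3: Rs = 425.0 ohm/sq

425.0


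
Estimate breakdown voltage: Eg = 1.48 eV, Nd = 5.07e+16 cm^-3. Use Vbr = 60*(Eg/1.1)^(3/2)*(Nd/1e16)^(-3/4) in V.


Step 1: Eg/1.1 = 1.48/1.1 = 1.345455
Step 2: (Eg/1.1)^1.5 = 1.345455^1.5 = 1.560644
Step 3: (Nd/1e16)^(-0.75) = (5.07)^(-0.75) = 0.295968
Step 4: Vbr = 60 * 1.560644 * 0.295968 = 27.7 V

27.7


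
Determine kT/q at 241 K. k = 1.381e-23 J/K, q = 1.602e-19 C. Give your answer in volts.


Step 1: kT = 1.381e-23 * 241 = 3.32821e-21 J
Step 2: Vt = kT/q = 3.32821e-21 / 1.602e-19
Step 3: Vt = 0.02078 V

0.02078


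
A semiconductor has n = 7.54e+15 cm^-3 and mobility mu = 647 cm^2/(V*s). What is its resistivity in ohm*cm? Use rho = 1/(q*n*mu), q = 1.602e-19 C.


Step 1: sigma = q * n * mu = 1.602e-19 * 7.54e+15 * 647 = 7.81516e-01 S/cm
Step 2: rho = 1 / sigma = 1 / 7.81516e-01 = 1.28 ohm*cm

1.28


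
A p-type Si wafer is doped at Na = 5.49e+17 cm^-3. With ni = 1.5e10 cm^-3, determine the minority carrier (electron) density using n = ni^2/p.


Step 1: Majority hole concentration p ≈ Na = 5.49e+17 cm^-3
Step 2: n = ni^2 / Na = (1.5e10)^2 / 5.49e+17
Step 3: n = 4.10e+02 cm^-3

4.10e+02


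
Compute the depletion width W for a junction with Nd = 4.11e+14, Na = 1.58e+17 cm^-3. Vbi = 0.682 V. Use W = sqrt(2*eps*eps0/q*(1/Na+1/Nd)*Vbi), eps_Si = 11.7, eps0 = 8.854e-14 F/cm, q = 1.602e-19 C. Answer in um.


Step 1: 1/Na + 1/Nd = 1/1.58e+17 + 1/4.11e+14 = 2.43942e-15
Step 2: 2*eps*eps0/q = 2*11.7*8.854e-14/1.602e-19 = 1.293281e+07
Step 3: W^2 = 1.293281e+07 * 2.43942e-15 * 0.682 = 2.15161e-08
Step 4: W = sqrt(2.15161e-08) = 1.467e-04 cm = 1.467 um

1.467


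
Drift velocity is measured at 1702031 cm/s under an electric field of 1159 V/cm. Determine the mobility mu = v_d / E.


Step 1: mu = v_d / E
Step 2: mu = 1702031 / 1159
Step 3: mu = 1468.53 cm^2/(V*s)

1468.53


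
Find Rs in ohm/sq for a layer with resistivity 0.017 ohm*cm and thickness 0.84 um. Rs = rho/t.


Step 1: Convert thickness to cm: t = 0.84 um = 8.4000e-05 cm
Step 2: Rs = rho / t = 0.017 / 8.4000e-05
Step 3: Rs = 202.4 ohm/sq

202.4


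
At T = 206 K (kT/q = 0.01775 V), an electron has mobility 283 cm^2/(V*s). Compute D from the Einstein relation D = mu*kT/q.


Step 1: D = mu * (kT/q)
Step 2: D = 283 * 0.01775
Step 3: D = 5.02 cm^2/s

5.02


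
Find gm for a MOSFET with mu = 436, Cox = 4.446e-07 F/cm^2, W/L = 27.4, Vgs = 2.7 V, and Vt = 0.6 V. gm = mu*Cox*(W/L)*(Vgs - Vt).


Step 1: Vov = Vgs - Vt = 2.7 - 0.6 = 2.1 V
Step 2: gm = mu * Cox * (W/L) * Vov
Step 3: gm = 436 * 4.446e-07 * 27.4 * 2.1 = 1.12e-02 S

1.12e-02


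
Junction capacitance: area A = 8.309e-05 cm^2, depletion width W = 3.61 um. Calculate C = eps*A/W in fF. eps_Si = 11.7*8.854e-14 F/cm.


Step 1: eps_Si = 11.7 * 8.854e-14 = 1.035918e-12 F/cm
Step 2: W in cm = 3.61 * 1e-4 = 3.61e-04 cm
Step 3: C = 1.035918e-12 * 8.309e-05 / 3.61e-04 = 2.384333e-13 F
Step 4: C = 238.43 fF

238.43


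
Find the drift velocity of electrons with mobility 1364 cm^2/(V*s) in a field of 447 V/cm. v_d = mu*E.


Step 1: v_d = mu * E
Step 2: v_d = 1364 * 447 = 609708
Step 3: v_d = 6.10e+05 cm/s

6.10e+05


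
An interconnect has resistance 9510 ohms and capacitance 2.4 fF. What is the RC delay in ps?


Step 1: tau = R * C
Step 2: tau = 9510 * 2.4 fF = 9510 * 2.4e-15 F
Step 3: tau = 2.2824e-11 s = 22.824 ps

22.824


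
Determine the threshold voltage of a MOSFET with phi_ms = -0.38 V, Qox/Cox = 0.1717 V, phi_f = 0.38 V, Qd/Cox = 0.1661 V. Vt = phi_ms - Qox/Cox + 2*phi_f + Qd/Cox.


Step 1: Vt = phi_ms - Qox/Cox + 2*phi_f + Qd/Cox
Step 2: Vt = -0.38 - 0.1717 + 2*0.38 + 0.1661
Step 3: Vt = -0.38 - 0.1717 + 0.76 + 0.1661
Step 4: Vt = 0.3744 V

0.3744


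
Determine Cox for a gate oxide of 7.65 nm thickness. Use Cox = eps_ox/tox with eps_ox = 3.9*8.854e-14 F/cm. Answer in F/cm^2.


Step 1: eps_ox = 3.9 * 8.854e-14 = 3.45306e-13 F/cm
Step 2: tox in cm = 7.65 nm * 1e-7 = 7.6500e-07 cm
Step 3: Cox = 3.45306e-13 / 7.6500e-07 = 4.51e-07 F/cm^2

4.51e-07


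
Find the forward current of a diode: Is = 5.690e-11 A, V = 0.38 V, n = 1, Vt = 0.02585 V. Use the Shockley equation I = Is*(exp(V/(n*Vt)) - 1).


Step 1: V/(n*Vt) = 0.38/(1*0.02585) = 14.7002
Step 2: exp(14.7002) = 2.4222e+06
Step 3: I = 5.690e-11 * (2.4222e+06 - 1) = 1.38e-04 A

1.38e-04


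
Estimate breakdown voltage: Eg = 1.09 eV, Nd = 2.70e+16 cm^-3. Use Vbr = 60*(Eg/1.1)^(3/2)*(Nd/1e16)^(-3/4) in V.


Step 1: Eg/1.1 = 1.09/1.1 = 0.990909
Step 2: (Eg/1.1)^1.5 = 0.990909^1.5 = 0.986395
Step 3: (Nd/1e16)^(-0.75) = (2.7)^(-0.75) = 0.474763
Step 4: Vbr = 60 * 0.986395 * 0.474763 = 28.1 V

28.1


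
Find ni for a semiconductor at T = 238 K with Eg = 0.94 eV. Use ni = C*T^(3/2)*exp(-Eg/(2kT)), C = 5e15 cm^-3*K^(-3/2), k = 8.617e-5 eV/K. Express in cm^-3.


Step 1: Compute kT = 8.617e-5 * 238 = 0.02050846 eV
Step 2: Exponent = -Eg/(2kT) = -0.94/(2*0.02050846) = -22.91737
Step 3: T^(3/2) = 238^1.5 = 3671.69
Step 4: ni = 5e15 * 3671.69 * exp(-22.91737) = 2.05e+09 cm^-3

2.05e+09


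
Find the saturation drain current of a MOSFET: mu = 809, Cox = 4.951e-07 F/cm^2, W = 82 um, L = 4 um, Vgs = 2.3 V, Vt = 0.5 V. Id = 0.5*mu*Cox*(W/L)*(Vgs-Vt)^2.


Step 1: Overdrive voltage Vov = Vgs - Vt = 2.3 - 0.5 = 1.8 V
Step 2: W/L = 82/4 = 20.5
Step 3: Id = 0.5 * 809 * 4.951e-07 * 20.5 * 1.8^2
Step 4: Id = 1.33e-02 A

1.33e-02


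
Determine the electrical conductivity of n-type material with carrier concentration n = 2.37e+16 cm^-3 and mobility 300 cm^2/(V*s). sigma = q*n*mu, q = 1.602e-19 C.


Step 1: sigma = q * n * mu
Step 2: sigma = 1.602e-19 * 2.37e+16 * 300
Step 3: sigma = 1.139e+00 S/cm

1.139e+00


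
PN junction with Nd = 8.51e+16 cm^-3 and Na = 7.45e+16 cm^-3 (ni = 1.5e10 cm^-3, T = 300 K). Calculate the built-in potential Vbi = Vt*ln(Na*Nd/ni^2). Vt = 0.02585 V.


Step 1: Compute Na*Nd/ni^2 = 7.45e+16 * 8.51e+16 / (1.5e10)^2 = 2.8178e+13
Step 2: ln(2.8178e+13) = 30.9696
Step 3: Vbi = 0.02585 * 30.9696 = 0.801 V

0.801


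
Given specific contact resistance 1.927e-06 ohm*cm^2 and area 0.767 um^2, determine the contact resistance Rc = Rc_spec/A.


Step 1: Convert area to cm^2: 0.767 um^2 = 7.6700e-09 cm^2
Step 2: Rc = Rc_spec / A = 1.927e-06 / 7.6700e-09
Step 3: Rc = 2.51e+02 ohms

2.51e+02


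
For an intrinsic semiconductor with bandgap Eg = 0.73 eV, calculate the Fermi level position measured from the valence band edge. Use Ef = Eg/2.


Step 1: For an intrinsic semiconductor, the Fermi level sits at midgap.
Step 2: Ef = Eg / 2 = 0.73 / 2 = 0.365 eV

0.365


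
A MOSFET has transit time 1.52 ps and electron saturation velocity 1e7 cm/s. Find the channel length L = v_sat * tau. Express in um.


Step 1: tau in seconds = 1.52 ps * 1e-12 = 1.5200e-12 s
Step 2: L = v_sat * tau = 1e7 * 1.5200e-12 = 1.5200e-05 cm
Step 3: L in um = 1.5200e-05 * 1e4 = 0.152 um

0.152


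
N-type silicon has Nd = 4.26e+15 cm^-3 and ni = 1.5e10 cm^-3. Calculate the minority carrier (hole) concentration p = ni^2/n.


Step 1: Since Nd >> ni, n ≈ Nd = 4.26e+15 cm^-3
Step 2: p = ni^2 / n = (1.5e10)^2 / 4.26e+15
Step 3: p = 2.25e20 / 4.26e+15 = 5.28e+04 cm^-3

5.28e+04


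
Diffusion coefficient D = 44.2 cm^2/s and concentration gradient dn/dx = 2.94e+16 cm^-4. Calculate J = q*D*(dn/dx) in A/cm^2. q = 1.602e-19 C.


Step 1: J = q * D * (dn/dx)
Step 2: J = 1.602e-19 * 44.2 * 2.94e+16
Step 3: J = 2.08e-01 A/cm^2

2.08e-01


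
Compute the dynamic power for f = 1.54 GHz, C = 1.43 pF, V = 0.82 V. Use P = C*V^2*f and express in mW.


Step 1: V^2 = 0.82^2 = 0.6724 V^2
Step 2: P = C*V^2*f = 1.43e-12 F * 0.6724 * 1.54e9 Hz
Step 3: P = 1.48075928e-03 W
Step 4: P = 1.481 mW

1.481


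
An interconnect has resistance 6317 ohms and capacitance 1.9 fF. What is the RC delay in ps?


Step 1: tau = R * C
Step 2: tau = 6317 * 1.9 fF = 6317 * 1.9e-15 F
Step 3: tau = 1.20023e-11 s = 12.0023 ps

12.0023


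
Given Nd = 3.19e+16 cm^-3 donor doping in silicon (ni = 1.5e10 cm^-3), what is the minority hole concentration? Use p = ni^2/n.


Step 1: Since Nd >> ni, n ≈ Nd = 3.19e+16 cm^-3
Step 2: p = ni^2 / n = (1.5e10)^2 / 3.19e+16
Step 3: p = 2.25e20 / 3.19e+16 = 7.05e+03 cm^-3

7.05e+03


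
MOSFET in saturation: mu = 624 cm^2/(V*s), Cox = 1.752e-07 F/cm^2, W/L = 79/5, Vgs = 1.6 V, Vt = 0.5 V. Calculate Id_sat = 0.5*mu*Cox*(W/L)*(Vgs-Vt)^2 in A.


Step 1: Overdrive voltage Vov = Vgs - Vt = 1.6 - 0.5 = 1.1 V
Step 2: W/L = 79/5 = 15.8
Step 3: Id = 0.5 * 624 * 1.752e-07 * 15.8 * 1.1^2
Step 4: Id = 1.05e-03 A

1.05e-03
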